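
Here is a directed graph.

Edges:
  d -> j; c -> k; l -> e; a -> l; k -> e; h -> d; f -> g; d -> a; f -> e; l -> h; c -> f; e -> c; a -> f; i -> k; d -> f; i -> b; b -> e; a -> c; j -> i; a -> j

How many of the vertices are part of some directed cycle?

A vertex is on a directed cycle iff it belongs to a strongly connected component of size ≥ 2 (or has a self-loop).
The vertices on cycles are {a, c, d, e, f, h, k, l} — 8 in total.

8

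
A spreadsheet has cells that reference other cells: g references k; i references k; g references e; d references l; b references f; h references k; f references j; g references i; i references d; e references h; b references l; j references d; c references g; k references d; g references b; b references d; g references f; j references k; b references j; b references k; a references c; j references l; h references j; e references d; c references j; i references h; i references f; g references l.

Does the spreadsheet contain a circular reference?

No

DFS with white/gray/black marking, starting from k:
k gray
  d gray
    l gray
    l black
  d black
k black
j gray
  j→l: l black — skip
  j→d: d black — skip
  j→k: k black — skip
j black
i gray
  i→d: d black — skip
  f gray
    f→j: j black — skip
  f black
  i→k: k black — skip
  h gray
    h→j: j black — skip
    h→k: k black — skip
  h black
i black
a gray
  c gray
    c→j: j black — skip
    g gray
      g→l: l black — skip
      g→f: f black — skip
      g→k: k black — skip
      g→i: i black — skip
      b gray
        b→j: j black — skip
        b→l: l black — skip
        b→d: d black — skip
        b→k: k black — skip
        b→f: f black — skip
      b black
      e gray
        e→d: d black — skip
        e→h: h black — skip
      e black
    g black
  c black
a black
Every edge goes to a white or black vertex — no back edge, so the graph is acyclic.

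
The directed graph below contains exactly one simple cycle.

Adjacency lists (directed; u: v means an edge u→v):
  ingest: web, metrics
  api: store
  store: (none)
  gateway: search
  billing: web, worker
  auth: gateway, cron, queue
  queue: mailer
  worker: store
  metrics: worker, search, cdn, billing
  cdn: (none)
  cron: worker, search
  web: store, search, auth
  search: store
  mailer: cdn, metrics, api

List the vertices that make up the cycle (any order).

web, auth, queue, mailer, billing, metrics

DFS with gray/black marking from web:
web gray
  store gray
  store black
  search gray
    search→store: store black — skip
  search black
  auth gray
    gateway gray
      gateway→search: search black — skip
    gateway black
    cron gray
      worker gray
        worker→store: store black — skip
      worker black
      cron→search: search black — skip
    cron black
    queue gray
      mailer gray
        cdn gray
        cdn black
        metrics gray
          metrics→worker: worker black — skip
          metrics→search: search black — skip
          metrics→cdn: cdn black — skip
          billing gray
            billing→web: web is gray → back edge
Back edge closes the cycle web → auth → queue → mailer → metrics → billing → web; its vertices are {web, auth, queue, mailer, billing, metrics}.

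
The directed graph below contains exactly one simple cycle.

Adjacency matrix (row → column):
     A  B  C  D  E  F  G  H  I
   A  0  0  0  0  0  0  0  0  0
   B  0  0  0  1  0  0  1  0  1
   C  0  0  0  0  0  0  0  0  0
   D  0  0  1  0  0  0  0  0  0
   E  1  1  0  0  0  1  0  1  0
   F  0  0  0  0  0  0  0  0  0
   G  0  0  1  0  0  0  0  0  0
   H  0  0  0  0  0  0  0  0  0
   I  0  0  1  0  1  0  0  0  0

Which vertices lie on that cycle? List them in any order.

B, E, I

DFS with gray/black marking from E:
E gray
  B gray
    G gray
      C gray
      C black
    G black
    I gray
      I→C: C black — skip
      I→E: E is gray → back edge
Back edge closes the cycle E → B → I → E; its vertices are {B, E, I}.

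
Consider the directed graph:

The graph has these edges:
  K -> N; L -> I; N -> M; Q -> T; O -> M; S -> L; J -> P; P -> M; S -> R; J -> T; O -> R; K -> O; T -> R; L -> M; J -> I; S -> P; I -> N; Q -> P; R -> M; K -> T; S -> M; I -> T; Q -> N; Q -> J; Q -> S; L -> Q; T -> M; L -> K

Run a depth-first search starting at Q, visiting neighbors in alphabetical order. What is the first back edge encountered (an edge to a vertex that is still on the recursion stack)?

L->Q

DFS from Q (visiting neighbors in alphabetical order); mark gray on enter, black on exit:
Q gray
  J gray
    I gray
      N gray
        M gray
        M black
      N black
      T gray
        T→M: M black — skip
        R gray
          R→M: M black — skip
        R black
      T black
    I black
    P gray
      P→M: M black — skip
    P black
    J→T: T black — skip
  J black
  Q→N: N black — skip
  Q→P: P black — skip
  S gray
    L gray
      L→I: I black — skip
      K gray
        K→N: N black — skip
        O gray
          O→M: M black — skip
          O→R: R black — skip
        O black
        K→T: T black — skip
      K black
      L→M: M black — skip
      L→Q: Q is gray → back edge
First back edge: L → Q.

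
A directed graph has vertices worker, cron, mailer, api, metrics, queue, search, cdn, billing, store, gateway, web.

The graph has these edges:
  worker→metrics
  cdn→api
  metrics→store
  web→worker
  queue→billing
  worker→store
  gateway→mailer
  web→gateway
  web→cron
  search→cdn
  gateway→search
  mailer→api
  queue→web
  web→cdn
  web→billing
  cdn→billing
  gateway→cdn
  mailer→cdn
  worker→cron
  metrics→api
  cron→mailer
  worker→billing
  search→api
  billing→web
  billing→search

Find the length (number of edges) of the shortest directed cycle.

2

For each vertex v, BFS finds the shortest path from v back to v.
The shortest such closed walk is web → billing → web, length 2.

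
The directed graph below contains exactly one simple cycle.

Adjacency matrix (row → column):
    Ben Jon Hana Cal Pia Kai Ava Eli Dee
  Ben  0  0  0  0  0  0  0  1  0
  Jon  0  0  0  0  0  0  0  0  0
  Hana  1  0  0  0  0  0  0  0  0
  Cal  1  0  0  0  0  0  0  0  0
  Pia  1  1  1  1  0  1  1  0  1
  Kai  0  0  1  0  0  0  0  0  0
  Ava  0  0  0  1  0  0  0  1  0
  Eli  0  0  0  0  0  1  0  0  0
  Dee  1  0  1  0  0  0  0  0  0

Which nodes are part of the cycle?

Ben, Eli, Kai, Hana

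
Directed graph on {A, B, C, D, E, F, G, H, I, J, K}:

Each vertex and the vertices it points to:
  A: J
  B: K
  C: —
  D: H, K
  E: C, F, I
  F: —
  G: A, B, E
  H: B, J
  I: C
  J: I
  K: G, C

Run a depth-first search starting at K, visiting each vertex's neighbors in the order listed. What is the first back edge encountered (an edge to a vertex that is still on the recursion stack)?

B->K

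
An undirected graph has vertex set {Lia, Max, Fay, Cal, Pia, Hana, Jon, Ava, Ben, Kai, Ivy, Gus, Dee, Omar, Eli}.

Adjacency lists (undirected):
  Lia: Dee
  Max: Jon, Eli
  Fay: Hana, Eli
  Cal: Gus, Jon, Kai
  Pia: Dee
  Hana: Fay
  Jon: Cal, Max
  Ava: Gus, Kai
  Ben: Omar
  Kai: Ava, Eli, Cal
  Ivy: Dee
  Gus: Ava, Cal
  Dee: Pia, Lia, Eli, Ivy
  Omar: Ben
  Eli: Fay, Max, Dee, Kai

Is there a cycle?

Yes

DFS, tracking each vertex's parent; an edge to a visited non-parent vertex closes a cycle.
Start from Pia:
visit Pia (parent –)
  visit Dee (parent Pia)
    Dee–Pia: parent, skip
    visit Lia (parent Dee)
      Lia–Dee: parent, skip
    visit Eli (parent Dee)
      visit Fay (parent Eli)
        visit Hana (parent Fay)
          Hana–Fay: parent, skip
        Fay–Eli: parent, skip
      visit Max (parent Eli)
        visit Jon (parent Max)
          visit Cal (parent Jon)
            visit Gus (parent Cal)
              visit Ava (parent Gus)
                Ava–Gus: parent, skip
                visit Kai (parent Ava)
                  Kai–Ava: parent, skip
                  Kai–Eli: Eli visited and ≠ parent → cycle
Cycle: Eli – Max – Jon – Cal – Gus – Ava – Kai – Eli.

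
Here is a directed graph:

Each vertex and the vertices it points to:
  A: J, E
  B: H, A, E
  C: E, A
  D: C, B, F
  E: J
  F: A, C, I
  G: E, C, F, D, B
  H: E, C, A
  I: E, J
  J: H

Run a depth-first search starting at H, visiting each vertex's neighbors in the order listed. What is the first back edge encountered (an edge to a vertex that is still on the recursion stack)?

DFS from H (visiting each vertex's neighbors in the order listed); mark gray on enter, black on exit:
H gray
  E gray
    J gray
      J→H: H is gray → back edge
First back edge: J → H.

J→H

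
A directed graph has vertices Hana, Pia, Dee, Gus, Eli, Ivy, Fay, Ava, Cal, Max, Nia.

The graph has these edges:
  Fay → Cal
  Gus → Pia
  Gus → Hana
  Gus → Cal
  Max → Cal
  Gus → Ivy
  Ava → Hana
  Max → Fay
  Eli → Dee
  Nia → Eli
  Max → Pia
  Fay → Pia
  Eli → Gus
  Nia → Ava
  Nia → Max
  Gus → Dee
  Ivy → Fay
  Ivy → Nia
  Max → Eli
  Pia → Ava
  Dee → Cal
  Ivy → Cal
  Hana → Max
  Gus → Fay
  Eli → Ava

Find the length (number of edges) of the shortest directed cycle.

4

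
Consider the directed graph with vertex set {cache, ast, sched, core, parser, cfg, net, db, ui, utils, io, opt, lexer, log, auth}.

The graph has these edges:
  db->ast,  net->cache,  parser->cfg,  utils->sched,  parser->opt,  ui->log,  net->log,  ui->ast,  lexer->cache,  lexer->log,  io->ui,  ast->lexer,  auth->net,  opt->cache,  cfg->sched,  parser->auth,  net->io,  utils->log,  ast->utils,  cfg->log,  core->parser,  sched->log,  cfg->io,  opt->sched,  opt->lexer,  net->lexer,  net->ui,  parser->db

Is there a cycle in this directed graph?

No

DFS with white/gray/black marking, starting from utils:
utils gray
  sched gray
    log gray
    log black
  sched black
  utils→log: log black — skip
utils black
cache gray
cache black
ast gray
  lexer gray
    lexer→log: log black — skip
    lexer→cache: cache black — skip
  lexer black
  ast→utils: utils black — skip
ast black
core gray
  parser gray
    cfg gray
      cfg→sched: sched black — skip
      cfg→log: log black — skip
      io gray
        ui gray
          ui→ast: ast black — skip
          ui→log: log black — skip
        ui black
      io black
    cfg black
    opt gray
      opt→cache: cache black — skip
      opt→sched: sched black — skip
      opt→lexer: lexer black — skip
    opt black
    auth gray
      net gray
        net→io: io black — skip
        net→ui: ui black — skip
        net→lexer: lexer black — skip
        net→cache: cache black — skip
        net→log: log black — skip
      net black
    auth black
    db gray
      db→ast: ast black — skip
    db black
  parser black
core black
Every edge goes to a white or black vertex — no back edge, so the graph is acyclic.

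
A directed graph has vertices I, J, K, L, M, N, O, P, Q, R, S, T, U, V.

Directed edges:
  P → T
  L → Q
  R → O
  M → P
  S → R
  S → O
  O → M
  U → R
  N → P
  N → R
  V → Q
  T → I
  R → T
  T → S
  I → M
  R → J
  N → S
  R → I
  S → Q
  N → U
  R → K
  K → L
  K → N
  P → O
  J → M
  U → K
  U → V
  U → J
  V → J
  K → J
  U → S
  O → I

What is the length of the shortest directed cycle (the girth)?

For each vertex v, BFS finds the shortest path from v back to v.
The shortest such closed walk is N → R → K → N, length 3.

3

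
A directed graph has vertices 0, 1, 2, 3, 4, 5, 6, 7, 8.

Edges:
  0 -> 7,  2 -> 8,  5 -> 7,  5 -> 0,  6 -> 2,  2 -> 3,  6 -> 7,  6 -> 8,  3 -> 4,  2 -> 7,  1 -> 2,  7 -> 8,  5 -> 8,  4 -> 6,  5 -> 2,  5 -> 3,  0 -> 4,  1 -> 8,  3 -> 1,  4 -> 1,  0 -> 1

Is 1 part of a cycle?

Yes

1 is on a cycle iff 1 can reach itself via ≥1 edge.
1 → 2 → 3 → 1 — yes.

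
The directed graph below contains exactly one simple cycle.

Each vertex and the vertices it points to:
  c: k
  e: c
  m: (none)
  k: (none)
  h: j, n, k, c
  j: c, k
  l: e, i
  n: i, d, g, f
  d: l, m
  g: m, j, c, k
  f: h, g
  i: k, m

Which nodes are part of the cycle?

f, h, n

DFS with gray/black marking from n:
n gray
  i gray
    k gray
    k black
    m gray
    m black
  i black
  d gray
    l gray
      e gray
        c gray
          c→k: k black — skip
        c black
      e black
      l→i: i black — skip
    l black
    d→m: m black — skip
  d black
  g gray
    g→m: m black — skip
    j gray
      j→c: c black — skip
      j→k: k black — skip
    j black
    g→c: c black — skip
    g→k: k black — skip
  g black
  f gray
    h gray
      h→j: j black — skip
      h→n: n is gray → back edge
Back edge closes the cycle n → f → h → n; its vertices are {f, h, n}.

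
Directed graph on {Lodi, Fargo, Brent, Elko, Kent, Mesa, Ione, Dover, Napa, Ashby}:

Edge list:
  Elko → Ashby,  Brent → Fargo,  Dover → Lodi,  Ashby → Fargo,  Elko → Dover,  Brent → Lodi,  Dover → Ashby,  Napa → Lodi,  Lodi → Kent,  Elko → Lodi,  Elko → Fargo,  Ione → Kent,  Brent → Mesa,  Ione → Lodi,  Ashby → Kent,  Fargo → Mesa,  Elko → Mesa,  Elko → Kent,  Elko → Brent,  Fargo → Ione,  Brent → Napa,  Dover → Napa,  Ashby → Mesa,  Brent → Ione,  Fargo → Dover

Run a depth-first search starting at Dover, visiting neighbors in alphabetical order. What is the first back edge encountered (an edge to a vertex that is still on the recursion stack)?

Fargo->Dover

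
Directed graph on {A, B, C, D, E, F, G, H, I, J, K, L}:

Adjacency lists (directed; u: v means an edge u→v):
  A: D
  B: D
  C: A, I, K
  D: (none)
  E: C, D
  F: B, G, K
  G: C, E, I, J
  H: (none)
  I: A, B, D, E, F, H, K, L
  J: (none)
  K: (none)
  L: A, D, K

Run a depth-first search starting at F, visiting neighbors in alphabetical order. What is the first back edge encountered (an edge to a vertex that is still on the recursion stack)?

DFS from F (visiting neighbors in alphabetical order); mark gray on enter, black on exit:
F gray
  B gray
    D gray
    D black
  B black
  G gray
    C gray
      A gray
        A→D: D black — skip
      A black
      I gray
        I→A: A black — skip
        I→B: B black — skip
        I→D: D black — skip
        E gray
          E→C: C is gray → back edge
First back edge: E → C.

E->C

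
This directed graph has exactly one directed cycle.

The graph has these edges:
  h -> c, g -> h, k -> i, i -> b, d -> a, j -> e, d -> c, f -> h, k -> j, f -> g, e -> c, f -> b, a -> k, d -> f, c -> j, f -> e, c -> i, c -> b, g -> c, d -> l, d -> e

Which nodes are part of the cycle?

DFS with gray/black marking from j:
j gray
  e gray
    c gray
      c→j: j is gray → back edge
Back edge closes the cycle j → e → c → j; its vertices are {c, e, j}.

c, e, j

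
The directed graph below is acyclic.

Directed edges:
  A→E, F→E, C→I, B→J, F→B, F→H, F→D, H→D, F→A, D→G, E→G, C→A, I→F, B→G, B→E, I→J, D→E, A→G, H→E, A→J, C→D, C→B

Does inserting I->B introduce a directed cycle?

No

Adding I→B creates a cycle iff B can already reach I.
Explore from B: no path reaches I. The graph stays acyclic.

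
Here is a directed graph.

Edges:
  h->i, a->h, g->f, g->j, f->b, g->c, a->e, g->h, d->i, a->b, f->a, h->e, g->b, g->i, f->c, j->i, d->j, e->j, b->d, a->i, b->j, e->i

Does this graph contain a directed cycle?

DFS with white/gray/black marking, starting from b:
b gray
  d gray
    j gray
      i gray
      i black
    j black
    d→i: i black — skip
  d black
  b→j: j black — skip
b black
a gray
  e gray
    e→i: i black — skip
    e→j: j black — skip
  e black
  a→b: b black — skip
  h gray
    h→i: i black — skip
    h→e: e black — skip
  h black
  a→i: i black — skip
a black
c gray
c black
f gray
  f→c: c black — skip
  f→b: b black — skip
  f→a: a black — skip
f black
g gray
  g→c: c black — skip
  g→b: b black — skip
  g→h: h black — skip
  g→j: j black — skip
  g→f: f black — skip
  g→i: i black — skip
g black
Every edge goes to a white or black vertex — no back edge, so the graph is acyclic.

No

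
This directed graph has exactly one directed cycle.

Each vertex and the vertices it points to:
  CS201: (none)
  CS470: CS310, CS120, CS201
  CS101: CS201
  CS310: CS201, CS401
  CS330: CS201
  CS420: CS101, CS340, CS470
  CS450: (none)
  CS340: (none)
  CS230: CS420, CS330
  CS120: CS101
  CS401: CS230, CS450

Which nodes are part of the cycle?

DFS with gray/black marking from CS401:
CS401 gray
  CS230 gray
    CS420 gray
      CS101 gray
        CS201 gray
        CS201 black
      CS101 black
      CS340 gray
      CS340 black
      CS470 gray
        CS310 gray
          CS310→CS201: CS201 black — skip
          CS310→CS401: CS401 is gray → back edge
Back edge closes the cycle CS401 → CS230 → CS420 → CS470 → CS310 → CS401; its vertices are {CS230, CS310, CS401, CS420, CS470}.

CS230, CS310, CS401, CS420, CS470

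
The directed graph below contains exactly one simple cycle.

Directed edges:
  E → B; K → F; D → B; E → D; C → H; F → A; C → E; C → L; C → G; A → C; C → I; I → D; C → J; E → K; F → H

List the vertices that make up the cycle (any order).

A, C, E, F, K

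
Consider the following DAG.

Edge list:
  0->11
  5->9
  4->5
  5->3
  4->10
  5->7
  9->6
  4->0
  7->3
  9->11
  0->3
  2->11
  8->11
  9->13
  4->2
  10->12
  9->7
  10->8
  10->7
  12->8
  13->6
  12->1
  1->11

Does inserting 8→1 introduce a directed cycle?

No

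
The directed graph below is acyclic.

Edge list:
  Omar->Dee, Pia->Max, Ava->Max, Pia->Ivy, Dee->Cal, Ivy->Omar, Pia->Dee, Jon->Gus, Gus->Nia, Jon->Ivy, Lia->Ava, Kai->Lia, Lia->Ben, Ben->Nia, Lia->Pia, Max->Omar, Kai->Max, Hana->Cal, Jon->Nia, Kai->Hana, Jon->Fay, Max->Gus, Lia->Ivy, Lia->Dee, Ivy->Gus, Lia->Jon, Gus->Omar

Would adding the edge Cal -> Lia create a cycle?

Yes

Adding Cal→Lia creates a cycle iff Lia can already reach Cal.
Path from Lia: Lia → Dee → Cal.
So Lia → … → Cal → Lia is a cycle.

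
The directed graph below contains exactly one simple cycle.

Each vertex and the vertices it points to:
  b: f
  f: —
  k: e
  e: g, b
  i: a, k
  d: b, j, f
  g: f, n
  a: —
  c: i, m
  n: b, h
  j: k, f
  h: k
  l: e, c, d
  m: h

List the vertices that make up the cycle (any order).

DFS with gray/black marking from e:
e gray
  g gray
    f gray
    f black
    n gray
      b gray
        b→f: f black — skip
      b black
      h gray
        k gray
          k→e: e is gray → back edge
Back edge closes the cycle e → g → n → h → k → e; its vertices are {e, g, h, k, n}.

e, g, h, k, n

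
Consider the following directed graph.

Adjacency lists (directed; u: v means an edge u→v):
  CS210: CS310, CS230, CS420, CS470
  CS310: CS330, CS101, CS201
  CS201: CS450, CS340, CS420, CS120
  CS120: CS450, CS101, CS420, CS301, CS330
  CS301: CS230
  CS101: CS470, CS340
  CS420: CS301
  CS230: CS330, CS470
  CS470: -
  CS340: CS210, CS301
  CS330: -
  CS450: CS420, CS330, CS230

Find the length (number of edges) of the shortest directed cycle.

For each vertex v, BFS finds the shortest path from v back to v.
The shortest such closed walk is CS310 → CS101 → CS340 → CS210 → CS310, length 4.

4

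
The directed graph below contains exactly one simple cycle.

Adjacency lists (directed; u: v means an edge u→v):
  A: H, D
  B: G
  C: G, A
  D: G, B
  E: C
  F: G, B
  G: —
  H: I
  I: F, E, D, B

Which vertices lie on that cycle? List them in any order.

A, C, E, H, I

DFS with gray/black marking from E:
E gray
  C gray
    G gray
    G black
    A gray
      H gray
        I gray
          F gray
            F→G: G black — skip
            B gray
              B→G: G black — skip
            B black
          F black
          I→E: E is gray → back edge
Back edge closes the cycle E → C → A → H → I → E; its vertices are {A, C, E, H, I}.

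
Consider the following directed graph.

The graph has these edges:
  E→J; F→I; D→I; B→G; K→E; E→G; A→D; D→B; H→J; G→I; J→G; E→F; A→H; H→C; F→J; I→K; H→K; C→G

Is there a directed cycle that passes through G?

Yes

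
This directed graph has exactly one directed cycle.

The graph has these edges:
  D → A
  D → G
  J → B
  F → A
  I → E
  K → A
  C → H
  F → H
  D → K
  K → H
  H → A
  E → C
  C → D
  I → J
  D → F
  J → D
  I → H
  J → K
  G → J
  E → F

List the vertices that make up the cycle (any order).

D, G, J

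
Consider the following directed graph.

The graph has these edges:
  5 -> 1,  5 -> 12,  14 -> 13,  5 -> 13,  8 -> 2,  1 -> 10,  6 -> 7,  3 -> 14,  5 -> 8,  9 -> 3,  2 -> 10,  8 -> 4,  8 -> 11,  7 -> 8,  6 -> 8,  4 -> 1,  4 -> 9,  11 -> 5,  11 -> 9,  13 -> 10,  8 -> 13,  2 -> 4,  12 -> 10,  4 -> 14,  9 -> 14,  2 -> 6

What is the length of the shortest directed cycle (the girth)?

For each vertex v, BFS finds the shortest path from v back to v.
The shortest such closed walk is 8 → 2 → 6 → 8, length 3.

3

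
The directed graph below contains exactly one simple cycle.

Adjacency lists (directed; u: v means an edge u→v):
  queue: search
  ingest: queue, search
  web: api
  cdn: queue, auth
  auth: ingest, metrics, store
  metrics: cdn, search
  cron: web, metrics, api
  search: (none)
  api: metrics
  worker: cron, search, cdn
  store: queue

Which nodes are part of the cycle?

DFS with gray/black marking from cdn:
cdn gray
  queue gray
    search gray
    search black
  queue black
  auth gray
    ingest gray
      ingest→queue: queue black — skip
      ingest→search: search black — skip
    ingest black
    metrics gray
      metrics→cdn: cdn is gray → back edge
Back edge closes the cycle cdn → auth → metrics → cdn; its vertices are {cdn, auth, metrics}.

cdn, auth, metrics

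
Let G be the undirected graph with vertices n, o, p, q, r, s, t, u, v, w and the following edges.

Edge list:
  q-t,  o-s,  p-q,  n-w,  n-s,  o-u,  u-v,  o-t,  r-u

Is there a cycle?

No

DFS, tracking each vertex's parent; an edge to a visited non-parent vertex closes a cycle.
Start from r:
visit r (parent –)
  visit u (parent r)
    visit v (parent u)
      v–u: parent, skip
    u–r: parent, skip
    visit o (parent u)
      o–u: parent, skip
      visit s (parent o)
        visit n (parent s)
          n–s: parent, skip
          visit w (parent n)
            w–n: parent, skip
        s–o: parent, skip
      visit t (parent o)
        t–o: parent, skip
        visit q (parent t)
          q–t: parent, skip
          visit p (parent q)
            p–q: parent, skip
No non-parent visited neighbor found — the graph is a forest.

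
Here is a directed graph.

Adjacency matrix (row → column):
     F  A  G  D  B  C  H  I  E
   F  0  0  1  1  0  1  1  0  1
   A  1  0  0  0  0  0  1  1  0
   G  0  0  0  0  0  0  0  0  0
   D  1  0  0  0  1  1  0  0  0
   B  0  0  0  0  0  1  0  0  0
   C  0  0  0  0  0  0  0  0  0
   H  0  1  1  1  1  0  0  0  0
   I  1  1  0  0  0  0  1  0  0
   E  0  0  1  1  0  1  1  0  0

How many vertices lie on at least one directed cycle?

6

A vertex is on a directed cycle iff it belongs to a strongly connected component of size ≥ 2 (or has a self-loop).
The vertices on cycles are {A, D, E, F, H, I} — 6 in total.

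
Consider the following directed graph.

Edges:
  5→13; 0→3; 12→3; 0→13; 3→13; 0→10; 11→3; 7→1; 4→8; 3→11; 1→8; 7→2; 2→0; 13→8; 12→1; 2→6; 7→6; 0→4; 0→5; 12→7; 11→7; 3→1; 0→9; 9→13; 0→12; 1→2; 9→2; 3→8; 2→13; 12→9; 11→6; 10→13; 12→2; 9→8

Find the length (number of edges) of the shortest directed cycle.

2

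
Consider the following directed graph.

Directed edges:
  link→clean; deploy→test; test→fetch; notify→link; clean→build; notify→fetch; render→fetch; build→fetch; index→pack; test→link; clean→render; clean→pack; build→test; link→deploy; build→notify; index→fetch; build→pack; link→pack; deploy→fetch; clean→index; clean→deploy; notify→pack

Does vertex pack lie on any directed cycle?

No

pack lies on a cycle iff there is a path from pack back to itself.
Exploring from pack, it never reaches itself; equivalently, its strongly connected component is a singleton.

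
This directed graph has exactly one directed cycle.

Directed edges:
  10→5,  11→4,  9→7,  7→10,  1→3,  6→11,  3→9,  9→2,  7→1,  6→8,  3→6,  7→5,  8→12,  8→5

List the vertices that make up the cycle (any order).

1, 3, 7, 9

DFS with gray/black marking from 3:
3 gray
  9 gray
    7 gray
      10 gray
        5 gray
        5 black
      10 black
      7→5: 5 black — skip
      1 gray
        1→3: 3 is gray → back edge
Back edge closes the cycle 3 → 9 → 7 → 1 → 3; its vertices are {1, 3, 7, 9}.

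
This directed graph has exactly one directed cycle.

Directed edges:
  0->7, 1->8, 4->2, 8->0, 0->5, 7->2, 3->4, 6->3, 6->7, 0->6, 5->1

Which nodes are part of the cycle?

DFS with gray/black marking from 0:
0 gray
  5 gray
    1 gray
      8 gray
        8→0: 0 is gray → back edge
Back edge closes the cycle 0 → 5 → 1 → 8 → 0; its vertices are {0, 1, 5, 8}.

0, 1, 5, 8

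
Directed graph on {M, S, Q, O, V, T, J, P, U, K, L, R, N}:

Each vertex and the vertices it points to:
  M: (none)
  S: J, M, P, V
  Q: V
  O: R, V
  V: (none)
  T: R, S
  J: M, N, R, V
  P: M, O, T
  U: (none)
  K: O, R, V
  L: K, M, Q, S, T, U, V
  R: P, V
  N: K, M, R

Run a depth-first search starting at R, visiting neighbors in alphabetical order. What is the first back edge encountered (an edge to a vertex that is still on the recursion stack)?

DFS from R (visiting neighbors in alphabetical order); mark gray on enter, black on exit:
R gray
  P gray
    M gray
    M black
    O gray
      O→R: R is gray → back edge
First back edge: O → R.

O->R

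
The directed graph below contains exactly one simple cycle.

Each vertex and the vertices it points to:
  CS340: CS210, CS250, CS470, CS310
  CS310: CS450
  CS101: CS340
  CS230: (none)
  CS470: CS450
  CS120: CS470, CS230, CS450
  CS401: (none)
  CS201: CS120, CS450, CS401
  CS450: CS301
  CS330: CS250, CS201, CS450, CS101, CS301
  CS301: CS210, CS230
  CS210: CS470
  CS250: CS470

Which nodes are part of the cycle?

DFS with gray/black marking from CS301:
CS301 gray
  CS210 gray
    CS470 gray
      CS450 gray
        CS450→CS301: CS301 is gray → back edge
Back edge closes the cycle CS301 → CS210 → CS470 → CS450 → CS301; its vertices are {CS210, CS301, CS450, CS470}.

CS210, CS301, CS450, CS470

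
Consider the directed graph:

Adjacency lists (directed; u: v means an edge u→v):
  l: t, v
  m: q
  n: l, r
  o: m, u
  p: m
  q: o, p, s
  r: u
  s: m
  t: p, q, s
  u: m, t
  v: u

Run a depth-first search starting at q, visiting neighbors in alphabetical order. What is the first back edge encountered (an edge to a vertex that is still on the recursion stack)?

DFS from q (visiting neighbors in alphabetical order); mark gray on enter, black on exit:
q gray
  o gray
    m gray
      m→q: q is gray → back edge
First back edge: m → q.

m->q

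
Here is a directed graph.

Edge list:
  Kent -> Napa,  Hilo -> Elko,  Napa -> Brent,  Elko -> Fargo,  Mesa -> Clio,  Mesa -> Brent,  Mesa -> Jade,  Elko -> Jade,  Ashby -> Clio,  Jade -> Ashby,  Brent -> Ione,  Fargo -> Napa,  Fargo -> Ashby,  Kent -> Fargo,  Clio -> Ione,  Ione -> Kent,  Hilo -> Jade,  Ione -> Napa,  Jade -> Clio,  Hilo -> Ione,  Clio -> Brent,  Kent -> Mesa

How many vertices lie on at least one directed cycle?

9

A vertex is on a directed cycle iff it belongs to a strongly connected component of size ≥ 2 (or has a self-loop).
The vertices on cycles are {Clio, Ione, Jade, Kent, Mesa, Napa, Ashby, Brent, Fargo} — 9 in total.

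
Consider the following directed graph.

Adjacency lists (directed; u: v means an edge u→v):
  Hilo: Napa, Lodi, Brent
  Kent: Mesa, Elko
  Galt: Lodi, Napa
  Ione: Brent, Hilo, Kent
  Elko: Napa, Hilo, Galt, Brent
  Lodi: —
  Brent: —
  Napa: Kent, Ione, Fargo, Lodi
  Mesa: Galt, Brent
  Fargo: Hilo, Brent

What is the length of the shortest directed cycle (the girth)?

For each vertex v, BFS finds the shortest path from v back to v.
The shortest such closed walk is Napa → Ione → Hilo → Napa, length 3.

3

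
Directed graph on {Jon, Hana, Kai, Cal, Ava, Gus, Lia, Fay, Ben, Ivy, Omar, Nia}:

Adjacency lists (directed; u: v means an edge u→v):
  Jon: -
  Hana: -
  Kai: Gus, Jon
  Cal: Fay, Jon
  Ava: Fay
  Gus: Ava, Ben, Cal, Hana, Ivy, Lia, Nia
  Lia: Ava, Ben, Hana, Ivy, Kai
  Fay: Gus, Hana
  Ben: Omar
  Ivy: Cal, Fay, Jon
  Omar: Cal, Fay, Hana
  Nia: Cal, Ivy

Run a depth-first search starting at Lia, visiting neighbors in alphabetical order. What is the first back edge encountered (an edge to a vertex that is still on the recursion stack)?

DFS from Lia (visiting neighbors in alphabetical order); mark gray on enter, black on exit:
Lia gray
  Ava gray
    Fay gray
      Gus gray
        Gus→Ava: Ava is gray → back edge
First back edge: Gus → Ava.

Gus->Ava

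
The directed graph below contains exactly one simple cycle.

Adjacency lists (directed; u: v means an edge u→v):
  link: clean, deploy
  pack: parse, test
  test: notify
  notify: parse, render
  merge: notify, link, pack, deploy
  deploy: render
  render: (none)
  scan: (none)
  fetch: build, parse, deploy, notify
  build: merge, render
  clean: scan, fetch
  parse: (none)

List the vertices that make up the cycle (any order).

DFS with gray/black marking from merge:
merge gray
  notify gray
    parse gray
    parse black
    render gray
    render black
  notify black
  link gray
    clean gray
      scan gray
      scan black
      fetch gray
        build gray
          build→merge: merge is gray → back edge
Back edge closes the cycle merge → link → clean → fetch → build → merge; its vertices are {link, build, clean, fetch, merge}.

link, build, clean, fetch, merge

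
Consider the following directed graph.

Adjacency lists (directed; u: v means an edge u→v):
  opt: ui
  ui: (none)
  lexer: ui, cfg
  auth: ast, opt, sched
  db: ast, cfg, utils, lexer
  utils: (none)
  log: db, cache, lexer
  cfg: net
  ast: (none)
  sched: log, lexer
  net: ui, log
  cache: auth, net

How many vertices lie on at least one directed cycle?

8

A vertex is on a directed cycle iff it belongs to a strongly connected component of size ≥ 2 (or has a self-loop).
The vertices on cycles are {db, cfg, log, net, auth, cache, lexer, sched} — 8 in total.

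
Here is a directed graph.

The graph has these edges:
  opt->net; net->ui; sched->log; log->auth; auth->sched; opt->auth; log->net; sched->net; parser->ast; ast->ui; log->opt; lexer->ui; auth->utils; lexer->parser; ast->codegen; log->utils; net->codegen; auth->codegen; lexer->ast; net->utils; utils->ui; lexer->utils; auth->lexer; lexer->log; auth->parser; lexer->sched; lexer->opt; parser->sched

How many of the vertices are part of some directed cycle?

6

A vertex is on a directed cycle iff it belongs to a strongly connected component of size ≥ 2 (or has a self-loop).
The vertices on cycles are {log, opt, auth, lexer, sched, parser} — 6 in total.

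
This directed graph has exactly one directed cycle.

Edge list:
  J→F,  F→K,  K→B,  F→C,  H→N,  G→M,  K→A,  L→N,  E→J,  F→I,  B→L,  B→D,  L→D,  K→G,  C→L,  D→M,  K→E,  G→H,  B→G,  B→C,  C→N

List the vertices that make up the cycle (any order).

E, F, J, K

DFS with gray/black marking from F:
F gray
  K gray
    G gray
      H gray
        N gray
        N black
      H black
      M gray
      M black
    G black
    A gray
    A black
    E gray
      J gray
        J→F: F is gray → back edge
Back edge closes the cycle F → K → E → J → F; its vertices are {E, F, J, K}.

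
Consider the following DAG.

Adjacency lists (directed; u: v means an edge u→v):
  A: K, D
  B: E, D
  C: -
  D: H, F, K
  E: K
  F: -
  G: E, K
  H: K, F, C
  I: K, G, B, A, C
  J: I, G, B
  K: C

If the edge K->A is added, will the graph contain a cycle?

Adding K→A creates a cycle iff A can already reach K.
Path from A: A → K.
So A → … → K → A is a cycle.

Yes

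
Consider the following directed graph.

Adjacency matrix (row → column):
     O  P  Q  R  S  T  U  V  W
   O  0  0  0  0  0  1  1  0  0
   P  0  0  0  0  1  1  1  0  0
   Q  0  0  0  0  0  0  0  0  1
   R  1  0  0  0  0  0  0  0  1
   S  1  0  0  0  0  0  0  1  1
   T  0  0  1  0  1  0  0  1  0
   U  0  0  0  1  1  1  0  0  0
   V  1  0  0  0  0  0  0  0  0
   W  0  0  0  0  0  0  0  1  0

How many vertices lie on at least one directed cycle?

8

A vertex is on a directed cycle iff it belongs to a strongly connected component of size ≥ 2 (or has a self-loop).
The vertices on cycles are {O, Q, R, S, T, U, V, W} — 8 in total.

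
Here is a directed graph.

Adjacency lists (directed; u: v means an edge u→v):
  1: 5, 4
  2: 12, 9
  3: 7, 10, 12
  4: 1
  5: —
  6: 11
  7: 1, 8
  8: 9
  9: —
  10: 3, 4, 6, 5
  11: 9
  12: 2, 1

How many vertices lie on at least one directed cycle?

6

A vertex is on a directed cycle iff it belongs to a strongly connected component of size ≥ 2 (or has a self-loop).
The vertices on cycles are {1, 2, 3, 4, 10, 12} — 6 in total.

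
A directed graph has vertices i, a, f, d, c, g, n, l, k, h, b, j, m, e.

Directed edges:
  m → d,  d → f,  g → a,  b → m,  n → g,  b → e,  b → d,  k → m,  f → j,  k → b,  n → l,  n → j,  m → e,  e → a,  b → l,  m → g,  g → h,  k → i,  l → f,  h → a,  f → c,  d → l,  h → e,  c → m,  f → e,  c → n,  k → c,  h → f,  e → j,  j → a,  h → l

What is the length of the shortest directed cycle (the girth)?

For each vertex v, BFS finds the shortest path from v back to v.
The shortest such closed walk is m → d → f → c → m, length 4.

4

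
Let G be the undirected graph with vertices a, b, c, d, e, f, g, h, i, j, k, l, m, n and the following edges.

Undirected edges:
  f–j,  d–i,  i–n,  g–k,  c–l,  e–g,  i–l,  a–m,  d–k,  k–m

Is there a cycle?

No

DFS, tracking each vertex's parent; an edge to a visited non-parent vertex closes a cycle.
Start from a:
visit a (parent –)
  visit m (parent a)
    m–a: parent, skip
    visit k (parent m)
      visit d (parent k)
        d–k: parent, skip
        visit i (parent d)
          visit l (parent i)
            l–i: parent, skip
            visit c (parent l)
              c–l: parent, skip
          i–d: parent, skip
          visit n (parent i)
            n–i: parent, skip
      k–m: parent, skip
      visit g (parent k)
        g–k: parent, skip
        visit e (parent g)
          e–g: parent, skip
visit b (parent –)
visit f (parent –)
  visit j (parent f)
    j–f: parent, skip
visit h (parent –)
No non-parent visited neighbor found — the graph is a forest.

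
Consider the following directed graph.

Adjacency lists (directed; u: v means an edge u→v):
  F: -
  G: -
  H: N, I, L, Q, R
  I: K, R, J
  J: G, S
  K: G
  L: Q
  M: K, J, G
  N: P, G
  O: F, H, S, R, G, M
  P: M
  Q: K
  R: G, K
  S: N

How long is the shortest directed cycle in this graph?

5

For each vertex v, BFS finds the shortest path from v back to v.
The shortest such closed walk is N → P → M → J → S → N, length 5.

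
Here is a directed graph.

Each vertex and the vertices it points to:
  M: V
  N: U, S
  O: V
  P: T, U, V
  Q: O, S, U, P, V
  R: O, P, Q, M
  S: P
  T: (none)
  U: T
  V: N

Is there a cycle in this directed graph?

DFS with white/gray/black marking, starting from P:
P gray
  T gray
  T black
  U gray
    U→T: T black — skip
  U black
  V gray
    N gray
      N→U: U black — skip
      S gray
        S→P: P is gray → back edge
Back edge found, so a cycle exists: P → V → N → S → P.

Yes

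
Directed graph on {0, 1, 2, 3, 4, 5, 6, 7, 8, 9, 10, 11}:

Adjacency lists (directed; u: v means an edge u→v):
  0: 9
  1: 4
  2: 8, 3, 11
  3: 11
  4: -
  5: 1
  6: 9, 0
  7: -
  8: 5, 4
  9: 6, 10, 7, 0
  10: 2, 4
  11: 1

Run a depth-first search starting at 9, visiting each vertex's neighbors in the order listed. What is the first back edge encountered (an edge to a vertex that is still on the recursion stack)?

DFS from 9 (visiting each vertex's neighbors in the order listed); mark gray on enter, black on exit:
9 gray
  6 gray
    6→9: 9 is gray → back edge
First back edge: 6 → 9.

6->9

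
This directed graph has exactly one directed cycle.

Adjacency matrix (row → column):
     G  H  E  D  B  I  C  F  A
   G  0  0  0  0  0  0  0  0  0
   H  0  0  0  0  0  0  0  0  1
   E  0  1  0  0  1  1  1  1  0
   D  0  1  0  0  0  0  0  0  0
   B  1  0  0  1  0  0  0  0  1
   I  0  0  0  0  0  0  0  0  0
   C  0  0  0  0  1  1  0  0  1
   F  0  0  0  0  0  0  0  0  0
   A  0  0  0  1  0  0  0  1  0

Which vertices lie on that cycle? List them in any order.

DFS with gray/black marking from H:
H gray
  A gray
    F gray
    F black
    D gray
      D→H: H is gray → back edge
Back edge closes the cycle H → A → D → H; its vertices are {A, D, H}.

A, D, H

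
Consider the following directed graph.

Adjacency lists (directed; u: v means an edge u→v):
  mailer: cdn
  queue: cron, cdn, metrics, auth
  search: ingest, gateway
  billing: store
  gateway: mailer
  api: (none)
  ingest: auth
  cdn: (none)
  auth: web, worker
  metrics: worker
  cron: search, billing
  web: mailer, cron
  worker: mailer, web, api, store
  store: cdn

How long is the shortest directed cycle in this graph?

For each vertex v, BFS finds the shortest path from v back to v.
The shortest such closed walk is auth → web → cron → search → ingest → auth, length 5.

5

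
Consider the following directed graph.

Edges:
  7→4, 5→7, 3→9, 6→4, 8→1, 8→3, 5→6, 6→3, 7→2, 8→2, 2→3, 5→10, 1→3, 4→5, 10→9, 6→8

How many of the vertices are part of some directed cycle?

4

A vertex is on a directed cycle iff it belongs to a strongly connected component of size ≥ 2 (or has a self-loop).
The vertices on cycles are {4, 5, 6, 7} — 4 in total.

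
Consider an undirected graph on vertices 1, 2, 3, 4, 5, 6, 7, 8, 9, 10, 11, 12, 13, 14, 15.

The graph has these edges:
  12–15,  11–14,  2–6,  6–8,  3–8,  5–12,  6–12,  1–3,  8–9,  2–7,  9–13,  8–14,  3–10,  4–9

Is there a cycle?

DFS, tracking each vertex's parent; an edge to a visited non-parent vertex closes a cycle.
Start from 14:
visit 14 (parent –)
  visit 8 (parent 14)
    visit 3 (parent 8)
      visit 1 (parent 3)
        1–3: parent, skip
      3–8: parent, skip
      visit 10 (parent 3)
        10–3: parent, skip
    visit 9 (parent 8)
      visit 13 (parent 9)
        13–9: parent, skip
      9–8: parent, skip
      visit 4 (parent 9)
        4–9: parent, skip
    visit 6 (parent 8)
      visit 12 (parent 6)
        visit 5 (parent 12)
          5–12: parent, skip
        12–6: parent, skip
        visit 15 (parent 12)
          15–12: parent, skip
      6–8: parent, skip
      visit 2 (parent 6)
        2–6: parent, skip
        visit 7 (parent 2)
          7–2: parent, skip
    8–14: parent, skip
  visit 11 (parent 14)
    11–14: parent, skip
No non-parent visited neighbor found — the graph is a forest.

No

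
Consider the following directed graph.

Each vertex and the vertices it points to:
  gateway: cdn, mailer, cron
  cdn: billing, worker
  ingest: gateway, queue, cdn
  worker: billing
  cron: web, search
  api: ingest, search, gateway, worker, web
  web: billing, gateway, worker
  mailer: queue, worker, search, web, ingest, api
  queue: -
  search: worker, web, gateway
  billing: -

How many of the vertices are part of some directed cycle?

7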